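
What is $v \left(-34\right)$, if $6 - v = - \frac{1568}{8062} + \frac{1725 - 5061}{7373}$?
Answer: $- \frac{6716741684}{29720563} \approx -226.0$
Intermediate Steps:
$v = \frac{197551226}{29720563}$ ($v = 6 - \left(- \frac{1568}{8062} + \frac{1725 - 5061}{7373}\right) = 6 - \left(\left(-1568\right) \frac{1}{8062} - \frac{3336}{7373}\right) = 6 - \left(- \frac{784}{4031} - \frac{3336}{7373}\right) = 6 - - \frac{19227848}{29720563} = 6 + \frac{19227848}{29720563} = \frac{197551226}{29720563} \approx 6.647$)
$v \left(-34\right) = \frac{197551226}{29720563} \left(-34\right) = - \frac{6716741684}{29720563}$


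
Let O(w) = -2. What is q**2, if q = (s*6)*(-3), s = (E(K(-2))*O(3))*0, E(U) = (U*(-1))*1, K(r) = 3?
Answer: 0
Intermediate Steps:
E(U) = -U (E(U) = -U*1 = -U)
s = 0 (s = (-1*3*(-2))*0 = -3*(-2)*0 = 6*0 = 0)
q = 0 (q = (0*6)*(-3) = 0*(-3) = 0)
q**2 = 0**2 = 0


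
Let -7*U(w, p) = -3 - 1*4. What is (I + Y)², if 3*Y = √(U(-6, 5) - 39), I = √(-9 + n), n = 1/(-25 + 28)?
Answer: -116/9 - 4*√741/9 ≈ -24.987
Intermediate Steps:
n = ⅓ (n = 1/3 = ⅓ ≈ 0.33333)
U(w, p) = 1 (U(w, p) = -(-3 - 1*4)/7 = -(-3 - 4)/7 = -⅐*(-7) = 1)
I = I*√78/3 (I = √(-9 + ⅓) = √(-26/3) = I*√78/3 ≈ 2.9439*I)
Y = I*√38/3 (Y = √(1 - 39)/3 = √(-38)/3 = (I*√38)/3 = I*√38/3 ≈ 2.0548*I)
(I + Y)² = (I*√78/3 + I*√38/3)² = (I*√38/3 + I*√78/3)²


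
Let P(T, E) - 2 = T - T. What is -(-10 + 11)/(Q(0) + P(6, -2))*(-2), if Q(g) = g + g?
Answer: 1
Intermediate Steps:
Q(g) = 2*g
P(T, E) = 2 (P(T, E) = 2 + (T - T) = 2 + 0 = 2)
-(-10 + 11)/(Q(0) + P(6, -2))*(-2) = -(-10 + 11)/(2*0 + 2)*(-2) = -1/(0 + 2)*(-2) = -1/2*(-2) = -(½)*1*(-2) = -(-2)/2 = -1*(-1) = 1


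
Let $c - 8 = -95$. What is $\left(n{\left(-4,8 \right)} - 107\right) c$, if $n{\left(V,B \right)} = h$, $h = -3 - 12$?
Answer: $10614$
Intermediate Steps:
$c = -87$ ($c = 8 - 95 = -87$)
$h = -15$ ($h = -3 - 12 = -15$)
$n{\left(V,B \right)} = -15$
$\left(n{\left(-4,8 \right)} - 107\right) c = \left(-15 - 107\right) \left(-87\right) = \left(-122\right) \left(-87\right) = 10614$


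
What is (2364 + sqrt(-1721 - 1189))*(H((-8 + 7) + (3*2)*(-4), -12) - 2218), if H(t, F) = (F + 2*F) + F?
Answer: -5356824 - 2266*I*sqrt(2910) ≈ -5.3568e+6 - 1.2224e+5*I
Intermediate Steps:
H(t, F) = 4*F (H(t, F) = 3*F + F = 4*F)
(2364 + sqrt(-1721 - 1189))*(H((-8 + 7) + (3*2)*(-4), -12) - 2218) = (2364 + sqrt(-1721 - 1189))*(4*(-12) - 2218) = (2364 + sqrt(-2910))*(-48 - 2218) = (2364 + I*sqrt(2910))*(-2266) = -5356824 - 2266*I*sqrt(2910)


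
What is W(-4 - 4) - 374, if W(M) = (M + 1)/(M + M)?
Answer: -5977/16 ≈ -373.56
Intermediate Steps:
W(M) = (1 + M)/(2*M) (W(M) = (1 + M)/((2*M)) = (1 + M)*(1/(2*M)) = (1 + M)/(2*M))
W(-4 - 4) - 374 = (1 + (-4 - 4))/(2*(-4 - 4)) - 374 = (½)*(1 - 8)/(-8) - 374 = (½)*(-⅛)*(-7) - 374 = 7/16 - 374 = -5977/16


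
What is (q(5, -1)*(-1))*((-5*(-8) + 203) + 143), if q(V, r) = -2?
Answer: 772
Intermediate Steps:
(q(5, -1)*(-1))*((-5*(-8) + 203) + 143) = (-2*(-1))*((-5*(-8) + 203) + 143) = 2*((40 + 203) + 143) = 2*(243 + 143) = 2*386 = 772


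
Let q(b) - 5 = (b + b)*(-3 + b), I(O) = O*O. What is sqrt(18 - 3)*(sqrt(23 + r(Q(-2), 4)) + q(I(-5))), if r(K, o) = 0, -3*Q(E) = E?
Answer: sqrt(15)*(1105 + sqrt(23)) ≈ 4298.2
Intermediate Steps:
Q(E) = -E/3
I(O) = O**2
q(b) = 5 + 2*b*(-3 + b) (q(b) = 5 + (b + b)*(-3 + b) = 5 + (2*b)*(-3 + b) = 5 + 2*b*(-3 + b))
sqrt(18 - 3)*(sqrt(23 + r(Q(-2), 4)) + q(I(-5))) = sqrt(18 - 3)*(sqrt(23 + 0) + (5 - 6*(-5)**2 + 2*((-5)**2)**2)) = sqrt(15)*(sqrt(23) + (5 - 6*25 + 2*25**2)) = sqrt(15)*(sqrt(23) + (5 - 150 + 2*625)) = sqrt(15)*(sqrt(23) + (5 - 150 + 1250)) = sqrt(15)*(sqrt(23) + 1105) = sqrt(15)*(1105 + sqrt(23))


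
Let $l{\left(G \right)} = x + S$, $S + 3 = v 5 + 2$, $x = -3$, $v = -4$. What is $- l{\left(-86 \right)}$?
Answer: $24$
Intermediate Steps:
$S = -21$ ($S = -3 + \left(\left(-4\right) 5 + 2\right) = -3 + \left(-20 + 2\right) = -3 - 18 = -21$)
$l{\left(G \right)} = -24$ ($l{\left(G \right)} = -3 - 21 = -24$)
$- l{\left(-86 \right)} = \left(-1\right) \left(-24\right) = 24$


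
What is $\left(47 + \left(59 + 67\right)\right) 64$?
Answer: $11072$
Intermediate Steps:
$\left(47 + \left(59 + 67\right)\right) 64 = \left(47 + 126\right) 64 = 173 \cdot 64 = 11072$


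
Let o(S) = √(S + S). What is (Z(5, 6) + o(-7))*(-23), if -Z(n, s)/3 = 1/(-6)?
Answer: -23/2 - 23*I*√14 ≈ -11.5 - 86.058*I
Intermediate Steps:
Z(n, s) = ½ (Z(n, s) = -3/(-6) = -3*(-⅙) = ½)
o(S) = √2*√S (o(S) = √(2*S) = √2*√S)
(Z(5, 6) + o(-7))*(-23) = (½ + √2*√(-7))*(-23) = (½ + √2*(I*√7))*(-23) = (½ + I*√14)*(-23) = -23/2 - 23*I*√14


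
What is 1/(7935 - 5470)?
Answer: 1/2465 ≈ 0.00040568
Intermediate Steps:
1/(7935 - 5470) = 1/2465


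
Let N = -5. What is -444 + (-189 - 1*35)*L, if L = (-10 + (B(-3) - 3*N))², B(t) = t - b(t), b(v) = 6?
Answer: -4028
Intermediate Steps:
B(t) = -6 + t (B(t) = t - 1*6 = t - 6 = -6 + t)
L = 16 (L = (-10 + ((-6 - 3) - 3*(-5)))² = (-10 + (-9 + 15))² = (-10 + 6)² = (-4)² = 16)
-444 + (-189 - 1*35)*L = -444 + (-189 - 1*35)*16 = -444 + (-189 - 35)*16 = -444 - 224*16 = -444 - 3584 = -4028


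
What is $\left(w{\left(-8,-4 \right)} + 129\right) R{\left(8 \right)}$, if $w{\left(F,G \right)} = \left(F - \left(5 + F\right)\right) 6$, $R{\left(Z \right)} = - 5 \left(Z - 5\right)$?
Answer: $-1485$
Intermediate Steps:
$R{\left(Z \right)} = 25 - 5 Z$ ($R{\left(Z \right)} = - 5 \left(-5 + Z\right) = 25 - 5 Z$)
$w{\left(F,G \right)} = -30$ ($w{\left(F,G \right)} = \left(-5\right) 6 = -30$)
$\left(w{\left(-8,-4 \right)} + 129\right) R{\left(8 \right)} = \left(-30 + 129\right) \left(25 - 40\right) = 99 \left(25 - 40\right) = 99 \left(-15\right) = -1485$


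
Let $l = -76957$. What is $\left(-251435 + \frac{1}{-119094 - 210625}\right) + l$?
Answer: $- \frac{108277081849}{329719} \approx -3.2839 \cdot 10^{5}$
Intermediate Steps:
$\left(-251435 + \frac{1}{-119094 - 210625}\right) + l = \left(-251435 + \frac{1}{-119094 - 210625}\right) - 76957 = \left(-251435 + \frac{1}{-329719}\right) - 76957 = \left(-251435 - \frac{1}{329719}\right) - 76957 = - \frac{82902896766}{329719} - 76957 = - \frac{108277081849}{329719}$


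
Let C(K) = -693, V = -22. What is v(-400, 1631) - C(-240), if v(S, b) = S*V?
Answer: 9493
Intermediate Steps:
v(S, b) = -22*S (v(S, b) = S*(-22) = -22*S)
v(-400, 1631) - C(-240) = -22*(-400) - 1*(-693) = 8800 + 693 = 9493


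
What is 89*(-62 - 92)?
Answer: -13706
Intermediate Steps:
89*(-62 - 92) = 89*(-154) = -13706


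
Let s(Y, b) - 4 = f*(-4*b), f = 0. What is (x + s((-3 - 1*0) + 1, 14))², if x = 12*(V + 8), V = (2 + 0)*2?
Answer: 21904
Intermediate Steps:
V = 4 (V = 2*2 = 4)
s(Y, b) = 4 (s(Y, b) = 4 + 0*(-4*b) = 4 + 0 = 4)
x = 144 (x = 12*(4 + 8) = 12*12 = 144)
(x + s((-3 - 1*0) + 1, 14))² = (144 + 4)² = 148² = 21904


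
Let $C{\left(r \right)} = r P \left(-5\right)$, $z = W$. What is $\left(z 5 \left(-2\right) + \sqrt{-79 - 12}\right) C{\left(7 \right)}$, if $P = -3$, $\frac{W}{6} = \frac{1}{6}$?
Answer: $-1050 + 105 i \sqrt{91} \approx -1050.0 + 1001.6 i$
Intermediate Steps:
$W = 1$ ($W = \frac{6}{6} = 6 \cdot \frac{1}{6} = 1$)
$z = 1$
$C{\left(r \right)} = 15 r$ ($C{\left(r \right)} = r \left(-3\right) \left(-5\right) = - 3 r \left(-5\right) = 15 r$)
$\left(z 5 \left(-2\right) + \sqrt{-79 - 12}\right) C{\left(7 \right)} = \left(1 \cdot 5 \left(-2\right) + \sqrt{-79 - 12}\right) 15 \cdot 7 = \left(5 \left(-2\right) + \sqrt{-91}\right) 105 = \left(-10 + i \sqrt{91}\right) 105 = -1050 + 105 i \sqrt{91}$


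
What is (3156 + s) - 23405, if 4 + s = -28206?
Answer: -48459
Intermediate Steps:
s = -28210 (s = -4 - 28206 = -28210)
(3156 + s) - 23405 = (3156 - 28210) - 23405 = -25054 - 23405 = -48459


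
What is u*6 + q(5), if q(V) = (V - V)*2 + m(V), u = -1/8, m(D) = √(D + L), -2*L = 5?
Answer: -¾ + √10/2 ≈ 0.83114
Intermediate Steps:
L = -5/2 (L = -½*5 = -5/2 ≈ -2.5000)
m(D) = √(-5/2 + D) (m(D) = √(D - 5/2) = √(-5/2 + D))
u = -⅛ (u = -1*⅛ = -⅛ ≈ -0.12500)
q(V) = √(-10 + 4*V)/2 (q(V) = (V - V)*2 + √(-10 + 4*V)/2 = 0*2 + √(-10 + 4*V)/2 = 0 + √(-10 + 4*V)/2 = √(-10 + 4*V)/2)
u*6 + q(5) = -⅛*6 + √(-10 + 4*5)/2 = -¾ + √(-10 + 20)/2 = -¾ + √10/2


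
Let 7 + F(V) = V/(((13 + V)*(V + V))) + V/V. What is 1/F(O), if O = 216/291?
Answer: -2666/15899 ≈ -0.16768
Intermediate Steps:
O = 72/97 (O = 216*(1/291) = 72/97 ≈ 0.74227)
F(V) = -6 + 1/(2*(13 + V)) (F(V) = -7 + (V/(((13 + V)*(V + V))) + V/V) = -7 + (V/(((13 + V)*(2*V))) + 1) = -7 + (V/((2*V*(13 + V))) + 1) = -7 + (V*(1/(2*V*(13 + V))) + 1) = -7 + (1/(2*(13 + V)) + 1) = -7 + (1 + 1/(2*(13 + V))) = -6 + 1/(2*(13 + V)))
1/F(O) = 1/((-155 - 12*72/97)/(2*(13 + 72/97))) = 1/((-155 - 864/97)/(2*(1333/97))) = 1/((½)*(97/1333)*(-15899/97)) = 1/(-15899/2666) = -2666/15899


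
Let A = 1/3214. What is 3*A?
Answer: 3/3214 ≈ 0.00093342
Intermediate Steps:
A = 1/3214 ≈ 0.00031114
3*A = 3*(1/3214) = 3/3214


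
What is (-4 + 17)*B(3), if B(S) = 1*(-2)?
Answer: -26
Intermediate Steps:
B(S) = -2
(-4 + 17)*B(3) = (-4 + 17)*(-2) = 13*(-2) = -26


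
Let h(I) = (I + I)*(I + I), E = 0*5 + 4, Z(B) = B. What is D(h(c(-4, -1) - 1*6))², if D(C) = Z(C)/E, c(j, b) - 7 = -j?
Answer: 625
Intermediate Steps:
E = 4 (E = 0 + 4 = 4)
c(j, b) = 7 - j
h(I) = 4*I² (h(I) = (2*I)*(2*I) = 4*I²)
D(C) = C/4
D(h(c(-4, -1) - 1*6))² = ((4*((7 - 1*(-4)) - 1*6)²)/4)² = ((4*((7 + 4) - 6)²)/4)² = ((4*(11 - 6)²)/4)² = ((4*5²)/4)² = ((4*25)/4)² = ((¼)*100)² = 25² = 625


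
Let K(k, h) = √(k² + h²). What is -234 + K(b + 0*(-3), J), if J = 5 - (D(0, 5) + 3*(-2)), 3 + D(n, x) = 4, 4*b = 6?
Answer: -234 + √409/2 ≈ -223.89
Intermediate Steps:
b = 3/2 (b = (¼)*6 = 3/2 ≈ 1.5000)
D(n, x) = 1 (D(n, x) = -3 + 4 = 1)
J = 10 (J = 5 - (1 + 3*(-2)) = 5 - (1 - 6) = 5 - 1*(-5) = 5 + 5 = 10)
K(k, h) = √(h² + k²)
-234 + K(b + 0*(-3), J) = -234 + √(10² + (3/2 + 0*(-3))²) = -234 + √(100 + (3/2 + 0)²) = -234 + √(100 + (3/2)²) = -234 + √(100 + 9/4) = -234 + √(409/4) = -234 + √409/2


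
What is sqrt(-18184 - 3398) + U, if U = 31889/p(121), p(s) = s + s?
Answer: 2899/22 + 3*I*sqrt(2398) ≈ 131.77 + 146.91*I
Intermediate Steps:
p(s) = 2*s
U = 2899/22 (U = 31889/((2*121)) = 31889/242 = 31889*(1/242) = 2899/22 ≈ 131.77)
sqrt(-18184 - 3398) + U = sqrt(-18184 - 3398) + 2899/22 = sqrt(-21582) + 2899/22 = 3*I*sqrt(2398) + 2899/22 = 2899/22 + 3*I*sqrt(2398)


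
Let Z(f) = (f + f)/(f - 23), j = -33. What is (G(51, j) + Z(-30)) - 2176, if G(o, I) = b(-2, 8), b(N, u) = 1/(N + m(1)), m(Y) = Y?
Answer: -115321/53 ≈ -2175.9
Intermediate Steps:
b(N, u) = 1/(1 + N) (b(N, u) = 1/(N + 1) = 1/(1 + N))
G(o, I) = -1 (G(o, I) = 1/(1 - 2) = 1/(-1) = -1)
Z(f) = 2*f/(-23 + f) (Z(f) = (2*f)/(-23 + f) = 2*f/(-23 + f))
(G(51, j) + Z(-30)) - 2176 = (-1 + 2*(-30)/(-23 - 30)) - 2176 = (-1 + 2*(-30)/(-53)) - 2176 = (-1 + 2*(-30)*(-1/53)) - 2176 = (-1 + 60/53) - 2176 = 7/53 - 2176 = -115321/53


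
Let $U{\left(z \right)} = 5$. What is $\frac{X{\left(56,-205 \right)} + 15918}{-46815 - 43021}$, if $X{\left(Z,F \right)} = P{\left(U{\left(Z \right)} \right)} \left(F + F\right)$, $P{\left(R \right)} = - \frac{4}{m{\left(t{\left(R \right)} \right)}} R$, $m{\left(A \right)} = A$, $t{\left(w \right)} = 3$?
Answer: $- \frac{27977}{134754} \approx -0.20762$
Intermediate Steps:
$P{\left(R \right)} = - \frac{4 R}{3}$ ($P{\left(R \right)} = - \frac{4}{3} R = \left(-4\right) \frac{1}{3} R = - \frac{4 R}{3}$)
$X{\left(Z,F \right)} = - \frac{40 F}{3}$ ($X{\left(Z,F \right)} = \left(- \frac{4}{3}\right) 5 \left(F + F\right) = - \frac{20 \cdot 2 F}{3} = - \frac{40 F}{3}$)
$\frac{X{\left(56,-205 \right)} + 15918}{-46815 - 43021} = \frac{\left(- \frac{40}{3}\right) \left(-205\right) + 15918}{-46815 - 43021} = \frac{\frac{8200}{3} + 15918}{-89836} = \frac{55954}{3} \left(- \frac{1}{89836}\right) = - \frac{27977}{134754}$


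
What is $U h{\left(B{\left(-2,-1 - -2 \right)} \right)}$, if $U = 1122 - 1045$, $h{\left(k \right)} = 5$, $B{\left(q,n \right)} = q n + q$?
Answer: $385$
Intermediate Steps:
$B{\left(q,n \right)} = q + n q$ ($B{\left(q,n \right)} = n q + q = q + n q$)
$U = 77$
$U h{\left(B{\left(-2,-1 - -2 \right)} \right)} = 77 \cdot 5 = 385$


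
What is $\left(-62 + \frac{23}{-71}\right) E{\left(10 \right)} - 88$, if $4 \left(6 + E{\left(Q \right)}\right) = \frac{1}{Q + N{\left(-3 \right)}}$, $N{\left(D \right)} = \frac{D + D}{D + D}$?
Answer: $\frac{888863}{3124} \approx 284.53$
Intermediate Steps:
$N{\left(D \right)} = 1$ ($N{\left(D \right)} = \frac{2 D}{2 D} = 2 D \frac{1}{2 D} = 1$)
$E{\left(Q \right)} = -6 + \frac{1}{4 \left(1 + Q\right)}$ ($E{\left(Q \right)} = -6 + \frac{1}{4 \left(Q + 1\right)} = -6 + \frac{1}{4 \left(1 + Q\right)}$)
$\left(-62 + \frac{23}{-71}\right) E{\left(10 \right)} - 88 = \left(-62 + \frac{23}{-71}\right) \frac{-23 - 240}{4 \left(1 + 10\right)} - 88 = \left(-62 + 23 \left(- \frac{1}{71}\right)\right) \frac{-23 - 240}{4 \cdot 11} - 88 = \left(-62 - \frac{23}{71}\right) \frac{1}{4} \cdot \frac{1}{11} \left(-263\right) - 88 = \left(- \frac{4425}{71}\right) \left(- \frac{263}{44}\right) - 88 = \frac{1163775}{3124} - 88 = \frac{888863}{3124}$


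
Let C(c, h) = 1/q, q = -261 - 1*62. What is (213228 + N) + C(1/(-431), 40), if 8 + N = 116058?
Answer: 106356793/323 ≈ 3.2928e+5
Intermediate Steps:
q = -323 (q = -261 - 62 = -323)
C(c, h) = -1/323 (C(c, h) = 1/(-323) = -1/323)
N = 116050 (N = -8 + 116058 = 116050)
(213228 + N) + C(1/(-431), 40) = (213228 + 116050) - 1/323 = 329278 - 1/323 = 106356793/323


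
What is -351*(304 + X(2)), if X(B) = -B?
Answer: -106002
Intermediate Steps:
-351*(304 + X(2)) = -351*(304 - 1*2) = -351*(304 - 2) = -351*302 = -106002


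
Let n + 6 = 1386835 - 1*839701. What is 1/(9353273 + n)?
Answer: 1/9900401 ≈ 1.0101e-7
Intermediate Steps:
n = 547128 (n = -6 + (1386835 - 1*839701) = -6 + (1386835 - 839701) = -6 + 547134 = 547128)
1/(9353273 + n) = 1/(9353273 + 547128) = 1/9900401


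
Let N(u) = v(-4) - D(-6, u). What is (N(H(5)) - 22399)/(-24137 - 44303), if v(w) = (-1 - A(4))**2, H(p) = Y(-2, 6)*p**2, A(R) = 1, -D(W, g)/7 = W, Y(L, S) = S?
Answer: 22437/68440 ≈ 0.32783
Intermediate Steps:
D(W, g) = -7*W
H(p) = 6*p**2
v(w) = 4 (v(w) = (-1 - 1*1)**2 = (-1 - 1)**2 = (-2)**2 = 4)
N(u) = -38 (N(u) = 4 - (-7)*(-6) = 4 - 1*42 = 4 - 42 = -38)
(N(H(5)) - 22399)/(-24137 - 44303) = (-38 - 22399)/(-24137 - 44303) = -22437/(-68440) = -22437*(-1/68440) = 22437/68440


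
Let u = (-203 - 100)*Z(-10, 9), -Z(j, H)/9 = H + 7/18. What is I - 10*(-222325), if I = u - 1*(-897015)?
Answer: 6291737/2 ≈ 3.1459e+6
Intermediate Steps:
Z(j, H) = -7/2 - 9*H (Z(j, H) = -9*(H + 7/18) = -9*(7/18 + H) = -7/2 - 9*H)
u = 51207/2 (u = (-203 - 100)*(-7/2 - 9*9) = -303*(-7/2 - 81) = -303*(-169/2) = 51207/2 ≈ 25604.)
I = 1845237/2 (I = 51207/2 - 1*(-897015) = 51207/2 + 897015 = 1845237/2 ≈ 9.2262e+5)
I - 10*(-222325) = 1845237/2 - 10*(-222325) = 1845237/2 - 1*(-2223250) = 1845237/2 + 2223250 = 6291737/2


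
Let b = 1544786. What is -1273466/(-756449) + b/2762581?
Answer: 4686604800660/2089751634869 ≈ 2.2427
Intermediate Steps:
-1273466/(-756449) + b/2762581 = -1273466/(-756449) + 1544786/2762581 = -1273466*(-1/756449) + 1544786*(1/2762581) = 1273466/756449 + 1544786/2762581 = 4686604800660/2089751634869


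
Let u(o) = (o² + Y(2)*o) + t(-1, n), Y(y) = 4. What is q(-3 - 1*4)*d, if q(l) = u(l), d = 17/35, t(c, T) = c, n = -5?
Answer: 68/7 ≈ 9.7143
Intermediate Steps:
d = 17/35 (d = 17*(1/35) = 17/35 ≈ 0.48571)
u(o) = -1 + o² + 4*o (u(o) = (o² + 4*o) - 1 = -1 + o² + 4*o)
q(l) = -1 + l² + 4*l
q(-3 - 1*4)*d = (-1 + (-3 - 1*4)² + 4*(-3 - 1*4))*(17/35) = (-1 + (-3 - 4)² + 4*(-3 - 4))*(17/35) = (-1 + (-7)² + 4*(-7))*(17/35) = (-1 + 49 - 28)*(17/35) = 20*(17/35) = 68/7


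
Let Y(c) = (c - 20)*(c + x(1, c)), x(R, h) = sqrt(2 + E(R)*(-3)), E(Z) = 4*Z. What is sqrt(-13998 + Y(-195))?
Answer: sqrt(27927 - 215*I*sqrt(10)) ≈ 167.13 - 2.034*I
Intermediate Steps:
x(R, h) = sqrt(2 - 12*R) (x(R, h) = sqrt(2 + (4*R)*(-3)) = sqrt(2 - 12*R))
Y(c) = (-20 + c)*(c + I*sqrt(10)) (Y(c) = (c - 20)*(c + sqrt(2 - 12*1)) = (-20 + c)*(c + sqrt(2 - 12)) = (-20 + c)*(c + sqrt(-10)) = (-20 + c)*(c + I*sqrt(10)))
sqrt(-13998 + Y(-195)) = sqrt(-13998 + ((-195)**2 - 20*(-195) - 20*I*sqrt(10) + I*(-195)*sqrt(10))) = sqrt(-13998 + (38025 + 3900 - 20*I*sqrt(10) - 195*I*sqrt(10))) = sqrt(-13998 + (41925 - 215*I*sqrt(10))) = sqrt(27927 - 215*I*sqrt(10))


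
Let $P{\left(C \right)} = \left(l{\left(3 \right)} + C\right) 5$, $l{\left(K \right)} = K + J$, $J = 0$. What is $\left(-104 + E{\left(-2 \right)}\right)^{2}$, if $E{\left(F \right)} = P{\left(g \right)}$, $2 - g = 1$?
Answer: $7056$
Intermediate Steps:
$l{\left(K \right)} = K$ ($l{\left(K \right)} = K + 0 = K$)
$g = 1$ ($g = 2 - 1 = 1$)
$P{\left(C \right)} = 15 + 5 C$ ($P{\left(C \right)} = \left(3 + C\right) 5 = 15 + 5 C$)
$E{\left(F \right)} = 20$ ($E{\left(F \right)} = 15 + 5 \cdot 1 = 15 + 5 = 20$)
$\left(-104 + E{\left(-2 \right)}\right)^{2} = \left(-104 + 20\right)^{2} = \left(-84\right)^{2} = 7056$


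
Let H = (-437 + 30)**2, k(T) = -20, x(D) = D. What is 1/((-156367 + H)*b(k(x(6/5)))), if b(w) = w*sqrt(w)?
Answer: I*sqrt(5)/1856400 ≈ 1.2045e-6*I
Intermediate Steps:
b(w) = w**(3/2)
H = 165649 (H = (-407)**2 = 165649)
1/((-156367 + H)*b(k(x(6/5)))) = 1/((-156367 + 165649)*((-20)**(3/2))) = 1/(9282*((-40*I*sqrt(5)))) = (I*sqrt(5)/200)/9282 = I*sqrt(5)/1856400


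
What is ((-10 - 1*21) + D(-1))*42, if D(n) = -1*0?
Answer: -1302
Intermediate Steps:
D(n) = 0
((-10 - 1*21) + D(-1))*42 = ((-10 - 1*21) + 0)*42 = ((-10 - 21) + 0)*42 = (-31 + 0)*42 = -31*42 = -1302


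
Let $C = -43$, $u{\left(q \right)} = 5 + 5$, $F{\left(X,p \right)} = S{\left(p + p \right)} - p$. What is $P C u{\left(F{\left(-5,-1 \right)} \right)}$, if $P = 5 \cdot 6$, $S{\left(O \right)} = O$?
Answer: $-12900$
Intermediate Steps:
$F{\left(X,p \right)} = p$ ($F{\left(X,p \right)} = \left(p + p\right) - p = 2 p - p = p$)
$u{\left(q \right)} = 10$
$P = 30$
$P C u{\left(F{\left(-5,-1 \right)} \right)} = 30 \left(-43\right) 10 = \left(-1290\right) 10 = -12900$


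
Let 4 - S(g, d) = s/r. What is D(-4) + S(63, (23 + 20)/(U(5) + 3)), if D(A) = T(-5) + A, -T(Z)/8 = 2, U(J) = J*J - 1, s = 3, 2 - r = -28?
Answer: -161/10 ≈ -16.100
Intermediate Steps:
r = 30 (r = 2 - 1*(-28) = 2 + 28 = 30)
U(J) = -1 + J² (U(J) = J² - 1 = -1 + J²)
T(Z) = -16 (T(Z) = -8*2 = -16)
D(A) = -16 + A
S(g, d) = 39/10 (S(g, d) = 4 - 3/30 = 4 - 1*⅒ = 4 - ⅒ = 39/10)
D(-4) + S(63, (23 + 20)/(U(5) + 3)) = (-16 - 4) + 39/10 = -20 + 39/10 = -161/10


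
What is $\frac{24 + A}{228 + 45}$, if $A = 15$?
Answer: $\frac{1}{7} \approx 0.14286$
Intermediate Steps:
$\frac{24 + A}{228 + 45} = \frac{24 + 15}{228 + 45} = \frac{39}{273} = 39 \cdot \frac{1}{273} = \frac{1}{7}$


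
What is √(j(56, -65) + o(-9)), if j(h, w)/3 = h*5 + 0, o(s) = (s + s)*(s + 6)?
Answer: √894 ≈ 29.900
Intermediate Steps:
o(s) = 2*s*(6 + s) (o(s) = (2*s)*(6 + s) = 2*s*(6 + s))
j(h, w) = 15*h (j(h, w) = 3*(h*5 + 0) = 3*(5*h + 0) = 3*(5*h) = 15*h)
√(j(56, -65) + o(-9)) = √(15*56 + 2*(-9)*(6 - 9)) = √(840 + 2*(-9)*(-3)) = √(840 + 54) = √894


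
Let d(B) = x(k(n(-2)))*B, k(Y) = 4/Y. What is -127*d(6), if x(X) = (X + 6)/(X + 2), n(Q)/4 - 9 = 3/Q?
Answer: -8763/4 ≈ -2190.8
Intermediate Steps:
n(Q) = 36 + 12/Q (n(Q) = 36 + 4*(3/Q) = 36 + 12/Q)
x(X) = (6 + X)/(2 + X)
d(B) = 23*B/8 (d(B) = ((6 + 4/(36 + 12/(-2)))/(2 + 4/(36 + 12/(-2))))*B = ((6 + 4/(36 + 12*(-½)))/(2 + 4/(36 + 12*(-½))))*B = ((6 + 4/(36 - 6))/(2 + 4/(36 - 6)))*B = ((6 + 4/30)/(2 + 4/30))*B = ((6 + 4*(1/30))/(2 + 4*(1/30)))*B = ((6 + 2/15)/(2 + 2/15))*B = ((92/15)/(32/15))*B = ((15/32)*(92/15))*B = 23*B/8)
-127*d(6) = -2921*6/8 = -127*69/4 = -8763/4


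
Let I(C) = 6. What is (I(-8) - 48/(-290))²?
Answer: 799236/21025 ≈ 38.014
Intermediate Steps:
(I(-8) - 48/(-290))² = (6 - 48/(-290))² = (6 - 48*(-1/290))² = (6 + 24/145)² = (894/145)² = 799236/21025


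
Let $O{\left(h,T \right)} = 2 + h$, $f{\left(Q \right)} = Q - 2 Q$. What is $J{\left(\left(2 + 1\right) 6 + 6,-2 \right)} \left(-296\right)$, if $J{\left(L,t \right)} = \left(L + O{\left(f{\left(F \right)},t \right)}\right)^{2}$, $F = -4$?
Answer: $-266400$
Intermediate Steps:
$f{\left(Q \right)} = - Q$
$J{\left(L,t \right)} = \left(6 + L\right)^{2}$ ($J{\left(L,t \right)} = \left(L + \left(2 - -4\right)\right)^{2} = \left(L + \left(2 + 4\right)\right)^{2} = \left(L + 6\right)^{2} = \left(6 + L\right)^{2}$)
$J{\left(\left(2 + 1\right) 6 + 6,-2 \right)} \left(-296\right) = \left(6 + \left(\left(2 + 1\right) 6 + 6\right)\right)^{2} \left(-296\right) = \left(6 + \left(3 \cdot 6 + 6\right)\right)^{2} \left(-296\right) = \left(6 + \left(18 + 6\right)\right)^{2} \left(-296\right) = \left(6 + 24\right)^{2} \left(-296\right) = 30^{2} \left(-296\right) = 900 \left(-296\right) = -266400$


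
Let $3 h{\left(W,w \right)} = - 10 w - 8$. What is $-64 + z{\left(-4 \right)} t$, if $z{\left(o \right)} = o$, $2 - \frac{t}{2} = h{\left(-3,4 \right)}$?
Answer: $-208$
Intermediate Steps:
$h{\left(W,w \right)} = - \frac{8}{3} - \frac{10 w}{3}$ ($h{\left(W,w \right)} = \frac{- 10 w - 8}{3} = \frac{-8 - 10 w}{3} = - \frac{8}{3} - \frac{10 w}{3}$)
$t = 36$ ($t = 4 - 2 \left(- \frac{8}{3} - \frac{40}{3}\right) = 4 - -32 = 4 + 32 = 36$)
$-64 + z{\left(-4 \right)} t = -64 - 144 = -208$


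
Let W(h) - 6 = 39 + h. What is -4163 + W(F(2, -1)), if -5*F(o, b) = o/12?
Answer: -123541/30 ≈ -4118.0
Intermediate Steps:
F(o, b) = -o/60 (F(o, b) = -o/(5*12) = -o/60)
W(h) = 45 + h (W(h) = 6 + (39 + h) = 45 + h)
-4163 + W(F(2, -1)) = -4163 + (45 - 1/60*2) = -4163 + (45 - 1/30) = -4163 + 1349/30 = -123541/30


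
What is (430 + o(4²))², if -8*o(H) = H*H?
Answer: 158404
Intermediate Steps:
o(H) = -H²/8 (o(H) = -H*H/8 = -H²/8)
(430 + o(4²))² = (430 - (4²)²/8)² = (430 - ⅛*16²)² = (430 - ⅛*256)² = (430 - 32)² = 398² = 158404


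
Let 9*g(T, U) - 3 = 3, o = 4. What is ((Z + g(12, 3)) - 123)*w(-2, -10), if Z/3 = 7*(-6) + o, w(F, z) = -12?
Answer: 2836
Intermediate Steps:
g(T, U) = ⅔ (g(T, U) = ⅓ + (⅑)*3 = ⅓ + ⅓ = ⅔)
Z = -114 (Z = 3*(7*(-6) + 4) = 3*(-42 + 4) = 3*(-38) = -114)
((Z + g(12, 3)) - 123)*w(-2, -10) = ((-114 + ⅔) - 123)*(-12) = (-340/3 - 123)*(-12) = -709/3*(-12) = 2836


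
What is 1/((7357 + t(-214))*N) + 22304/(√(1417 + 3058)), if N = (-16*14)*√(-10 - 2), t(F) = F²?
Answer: 22304*√179/895 + I*√3/71437632 ≈ 333.42 + 2.4246e-8*I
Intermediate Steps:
N = -448*I*√3 ≈ -775.96*I
1/((7357 + t(-214))*N) + 22304/(√(1417 + 3058)) = 1/((7357 + (-214)²)*((-448*I*√3))) + 22304/(√(1417 + 3058)) = (I*√3/1344)/(7357 + 45796) + 22304/(√4475) = (I*√3/1344)/53153 + 22304/((5*√179)) = (I*√3/1344)/53153 + 22304*(√179/895) = I*√3/71437632 + 22304*√179/895 = 22304*√179/895 + I*√3/71437632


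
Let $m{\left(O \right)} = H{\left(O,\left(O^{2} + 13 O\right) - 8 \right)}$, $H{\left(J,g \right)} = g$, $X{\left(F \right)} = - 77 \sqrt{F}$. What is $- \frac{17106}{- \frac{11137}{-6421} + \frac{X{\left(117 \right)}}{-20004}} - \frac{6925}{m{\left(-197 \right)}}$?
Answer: $- \frac{2085812807082179728951}{211365291376219568} + \frac{17243317667285336 \sqrt{13}}{262456901543319} \approx -9631.4$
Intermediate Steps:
$m{\left(O \right)} = -8 + O^{2} + 13 O$ ($m{\left(O \right)} = \left(O^{2} + 13 O\right) - 8 = -8 + O^{2} + 13 O$)
$- \frac{17106}{- \frac{11137}{-6421} + \frac{X{\left(117 \right)}}{-20004}} - \frac{6925}{m{\left(-197 \right)}} = - \frac{17106}{- \frac{11137}{-6421} + \frac{\left(-77\right) \sqrt{117}}{-20004}} - \frac{6925}{-8 + \left(-197\right)^{2} + 13 \left(-197\right)} = - \frac{17106}{\left(-11137\right) \left(- \frac{1}{6421}\right) + - 77 \cdot 3 \sqrt{13} \left(- \frac{1}{20004}\right)} - \frac{6925}{-8 + 38809 - 2561} = - \frac{17106}{\frac{11137}{6421} + - 231 \sqrt{13} \left(- \frac{1}{20004}\right)} - \frac{6925}{36240} = - \frac{17106}{\frac{11137}{6421} + \frac{77 \sqrt{13}}{6668}} - \frac{1385}{7248} = - \frac{1385}{7248} - \frac{17106}{\frac{11137}{6421} + \frac{77 \sqrt{13}}{6668}}$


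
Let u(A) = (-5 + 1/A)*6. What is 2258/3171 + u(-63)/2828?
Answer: 1572548/2241897 ≈ 0.70144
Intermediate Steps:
u(A) = -30 + 6/A
2258/3171 + u(-63)/2828 = 2258/3171 + (-30 + 6/(-63))/2828 = 2258*(1/3171) + (-30 + 6*(-1/63))*(1/2828) = 2258/3171 + (-30 - 2/21)*(1/2828) = 2258/3171 - 632/21*1/2828 = 2258/3171 - 158/14847 = 1572548/2241897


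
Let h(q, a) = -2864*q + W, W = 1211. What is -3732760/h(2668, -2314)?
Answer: 3732760/7639941 ≈ 0.48858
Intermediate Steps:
h(q, a) = 1211 - 2864*q (h(q, a) = -2864*q + 1211 = 1211 - 2864*q)
-3732760/h(2668, -2314) = -3732760/(1211 - 2864*2668) = -3732760/(1211 - 7641152) = -3732760/(-7639941) = -3732760*(-1/7639941) = 3732760/7639941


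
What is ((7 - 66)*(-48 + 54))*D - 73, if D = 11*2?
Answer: -7861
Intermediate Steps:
D = 22
((7 - 66)*(-48 + 54))*D - 73 = ((7 - 66)*(-48 + 54))*22 - 73 = -59*6*22 - 73 = -354*22 - 73 = -7788 - 73 = -7861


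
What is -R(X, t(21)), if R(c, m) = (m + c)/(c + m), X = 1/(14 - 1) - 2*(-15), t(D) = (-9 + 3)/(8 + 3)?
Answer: -1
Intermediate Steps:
t(D) = -6/11
X = 391/13 (X = 1/13 + 30 = 391/13 ≈ 30.077)
R(c, m) = 1 (R(c, m) = (c + m)/(c + m) = 1)
-R(X, t(21)) = -1*1 = -1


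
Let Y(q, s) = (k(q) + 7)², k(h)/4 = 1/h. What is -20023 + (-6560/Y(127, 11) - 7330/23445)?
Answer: -75368064221897/3739238361 ≈ -20156.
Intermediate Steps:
k(h) = 4/h
Y(q, s) = (7 + 4/q)² (Y(q, s) = (4/q + 7)² = (7 + 4/q)²)
-20023 + (-6560/Y(127, 11) - 7330/23445) = -20023 + (-6560*16129/(4 + 7*127)² - 7330/23445) = -20023 + (-6560*16129/(4 + 889)² - 7330*1/23445) = -20023 + (-6560/((1/16129)*893²) - 1466/4689) = -20023 + (-6560/((1/16129)*797449) - 1466/4689) = -20023 + (-6560/797449/16129 - 1466/4689) = -20023 + (-6560*16129/797449 - 1466/4689) = -20023 + (-105806240/797449 - 1466/4689) = -20023 - 497294519594/3739238361 = -75368064221897/3739238361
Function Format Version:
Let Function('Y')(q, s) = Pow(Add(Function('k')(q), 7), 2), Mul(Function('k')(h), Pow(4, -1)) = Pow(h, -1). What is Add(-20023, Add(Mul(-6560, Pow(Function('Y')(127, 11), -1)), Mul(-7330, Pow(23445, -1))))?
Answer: Rational(-75368064221897, 3739238361) ≈ -20156.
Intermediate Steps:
Function('k')(h) = Mul(4, Pow(h, -1))
Function('Y')(q, s) = Pow(Add(7, Mul(4, Pow(q, -1))), 2) (Function('Y')(q, s) = Pow(Add(Mul(4, Pow(q, -1)), 7), 2) = Pow(Add(7, Mul(4, Pow(q, -1))), 2))
Add(-20023, Add(Mul(-6560, Pow(Function('Y')(127, 11), -1)), Mul(-7330, Pow(23445, -1)))) = Add(-20023, Add(Mul(-6560, Pow(Mul(Pow(127, -2), Pow(Add(4, Mul(7, 127)), 2)), -1)), Mul(-7330, Pow(23445, -1)))) = Add(-20023, Add(Mul(-6560, Pow(Mul(Rational(1, 16129), Pow(Add(4, 889), 2)), -1)), Mul(-7330, Rational(1, 23445)))) = Add(-20023, Add(Mul(-6560, Pow(Mul(Rational(1, 16129), Pow(893, 2)), -1)), Rational(-1466, 4689))) = Add(-20023, Add(Mul(-6560, Pow(Mul(Rational(1, 16129), 797449), -1)), Rational(-1466, 4689))) = Add(-20023, Add(Mul(-6560, Pow(Rational(797449, 16129), -1)), Rational(-1466, 4689))) = Add(-20023, Add(Mul(-6560, Rational(16129, 797449)), Rational(-1466, 4689))) = Add(-20023, Add(Rational(-105806240, 797449), Rational(-1466, 4689))) = Add(-20023, Rational(-497294519594, 3739238361)) = Rational(-75368064221897, 3739238361)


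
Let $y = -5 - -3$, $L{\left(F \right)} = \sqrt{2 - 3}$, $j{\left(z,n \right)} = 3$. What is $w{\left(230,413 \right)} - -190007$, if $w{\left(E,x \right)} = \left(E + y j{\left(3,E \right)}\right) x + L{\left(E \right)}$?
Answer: $282519 + i \approx 2.8252 \cdot 10^{5} + 1.0 i$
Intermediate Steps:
$L{\left(F \right)} = i$ ($L{\left(F \right)} = \sqrt{-1} = i$)
$y = -2$ ($y = -5 + 3 = -2$)
$w{\left(E,x \right)} = i + x \left(-6 + E\right)$ ($w{\left(E,x \right)} = \left(E - 6\right) x + i = \left(-6 + E\right) x + i = x \left(-6 + E\right) + i = i + x \left(-6 + E\right)$)
$w{\left(230,413 \right)} - -190007 = \left(i - 2478 + 230 \cdot 413\right) - -190007 = \left(i - 2478 + 94990\right) + 190007 = \left(92512 + i\right) + 190007 = 282519 + i$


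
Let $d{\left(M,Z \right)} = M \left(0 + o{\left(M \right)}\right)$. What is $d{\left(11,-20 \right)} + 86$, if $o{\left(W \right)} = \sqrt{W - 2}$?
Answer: $119$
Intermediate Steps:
$o{\left(W \right)} = \sqrt{-2 + W}$
$d{\left(M,Z \right)} = M \sqrt{-2 + M}$ ($d{\left(M,Z \right)} = M \left(0 + \sqrt{-2 + M}\right) = M \sqrt{-2 + M}$)
$d{\left(11,-20 \right)} + 86 = 11 \sqrt{-2 + 11} + 86 = 11 \sqrt{9} + 86 = 11 \cdot 3 + 86 = 33 + 86 = 119$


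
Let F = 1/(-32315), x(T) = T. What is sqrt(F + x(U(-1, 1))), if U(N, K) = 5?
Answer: sqrt(5221263810)/32315 ≈ 2.2361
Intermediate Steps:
F = -1/32315 ≈ -3.0945e-5
sqrt(F + x(U(-1, 1))) = sqrt(-1/32315 + 5) = sqrt(161574/32315) = sqrt(5221263810)/32315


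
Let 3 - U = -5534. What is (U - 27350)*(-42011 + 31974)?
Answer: 218937081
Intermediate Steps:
U = 5537 (U = 3 - 1*(-5534) = 3 + 5534 = 5537)
(U - 27350)*(-42011 + 31974) = (5537 - 27350)*(-42011 + 31974) = -21813*(-10037) = 218937081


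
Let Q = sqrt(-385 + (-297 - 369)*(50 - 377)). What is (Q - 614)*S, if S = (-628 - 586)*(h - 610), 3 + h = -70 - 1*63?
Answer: -556065416 + 905644*sqrt(217397) ≈ -1.3380e+8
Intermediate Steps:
h = -136 (h = -3 + (-70 - 1*63) = -3 + (-70 - 63) = -3 - 133 = -136)
Q = sqrt(217397) (Q = sqrt(-385 - 666*(-327)) = sqrt(-385 + 217782) = sqrt(217397) ≈ 466.26)
S = 905644 (S = (-628 - 586)*(-136 - 610) = -1214*(-746) = 905644)
(Q - 614)*S = (sqrt(217397) - 614)*905644 = (-614 + sqrt(217397))*905644 = -556065416 + 905644*sqrt(217397)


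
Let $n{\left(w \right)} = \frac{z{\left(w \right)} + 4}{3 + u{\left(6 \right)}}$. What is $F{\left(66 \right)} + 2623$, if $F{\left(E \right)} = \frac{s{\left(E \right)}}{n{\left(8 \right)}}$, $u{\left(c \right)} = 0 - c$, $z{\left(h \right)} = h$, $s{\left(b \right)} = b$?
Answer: $\frac{5213}{2} \approx 2606.5$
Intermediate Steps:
$u{\left(c \right)} = - c$
$n{\left(w \right)} = - \frac{4}{3} - \frac{w}{3}$ ($n{\left(w \right)} = \frac{w + 4}{3 - 6} = \frac{4 + w}{3 - 6} = \frac{4 + w}{-3} = \left(4 + w\right) \left(- \frac{1}{3}\right) = - \frac{4}{3} - \frac{w}{3}$)
$F{\left(E \right)} = - \frac{E}{4}$ ($F{\left(E \right)} = \frac{E}{- \frac{4}{3} - \frac{8}{3}} = \frac{E}{-4} = E \left(- \frac{1}{4}\right) = - \frac{E}{4}$)
$F{\left(66 \right)} + 2623 = \left(- \frac{1}{4}\right) 66 + 2623 = - \frac{33}{2} + 2623 = \frac{5213}{2}$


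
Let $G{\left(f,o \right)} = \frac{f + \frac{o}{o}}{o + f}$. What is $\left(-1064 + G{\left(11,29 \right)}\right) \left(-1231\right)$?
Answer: $\frac{13094147}{10} \approx 1.3094 \cdot 10^{6}$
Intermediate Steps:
$G{\left(f,o \right)} = \frac{1 + f}{f + o}$ ($G{\left(f,o \right)} = \frac{f + 1}{f + o} = \frac{1 + f}{f + o}$)
$\left(-1064 + G{\left(11,29 \right)}\right) \left(-1231\right) = \left(-1064 + \frac{1 + 11}{11 + 29}\right) \left(-1231\right) = \left(-1064 + \frac{1}{40} \cdot 12\right) \left(-1231\right) = \left(-1064 + \frac{3}{10}\right) \left(-1231\right) = \left(- \frac{10637}{10}\right) \left(-1231\right) = \frac{13094147}{10}$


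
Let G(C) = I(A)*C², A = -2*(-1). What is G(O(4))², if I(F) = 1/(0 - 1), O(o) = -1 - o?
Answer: 625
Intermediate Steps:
A = 2
I(F) = -1 (I(F) = 1/(-1) = -1)
G(C) = -C²
G(O(4))² = (-(-1 - 1*4)²)² = (-(-1 - 4)²)² = (-1*(-5)²)² = (-1*25)² = (-25)² = 625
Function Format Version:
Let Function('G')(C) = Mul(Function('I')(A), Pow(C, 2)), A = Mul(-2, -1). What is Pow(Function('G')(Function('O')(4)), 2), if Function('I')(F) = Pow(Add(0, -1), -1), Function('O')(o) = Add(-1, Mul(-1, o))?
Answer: 625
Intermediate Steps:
A = 2
Function('I')(F) = -1 (Function('I')(F) = Pow(-1, -1) = -1)
Function('G')(C) = Mul(-1, Pow(C, 2))
Pow(Function('G')(Function('O')(4)), 2) = Pow(Mul(-1, Pow(Add(-1, Mul(-1, 4)), 2)), 2) = Pow(Mul(-1, Pow(Add(-1, -4), 2)), 2) = Pow(Mul(-1, Pow(-5, 2)), 2) = Pow(Mul(-1, 25), 2) = Pow(-25, 2) = 625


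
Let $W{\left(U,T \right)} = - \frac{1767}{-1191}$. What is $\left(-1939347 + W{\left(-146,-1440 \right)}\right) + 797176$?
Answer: $- \frac{453441298}{397} \approx -1.1422 \cdot 10^{6}$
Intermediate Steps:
$W{\left(U,T \right)} = \frac{589}{397}$ ($W{\left(U,T \right)} = \left(-1767\right) \left(- \frac{1}{1191}\right) = \frac{589}{397}$)
$\left(-1939347 + W{\left(-146,-1440 \right)}\right) + 797176 = \left(-1939347 + \frac{589}{397}\right) + 797176 = - \frac{769920170}{397} + 797176 = - \frac{453441298}{397}$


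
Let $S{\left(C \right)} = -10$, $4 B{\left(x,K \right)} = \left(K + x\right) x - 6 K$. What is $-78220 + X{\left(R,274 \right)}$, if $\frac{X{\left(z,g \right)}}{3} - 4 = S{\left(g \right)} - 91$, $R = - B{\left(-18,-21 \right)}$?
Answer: $-78511$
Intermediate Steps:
$B{\left(x,K \right)} = - \frac{3 K}{2} + \frac{x \left(K + x\right)}{4}$ ($B{\left(x,K \right)} = \frac{\left(K + x\right) x - 6 K}{4} = \frac{x \left(K + x\right) - 6 K}{4} = \frac{- 6 K + x \left(K + x\right)}{4} = - \frac{3 K}{2} + \frac{x \left(K + x\right)}{4}$)
$R = -207$ ($R = - (\left(- \frac{3}{2}\right) \left(-21\right) + \frac{\left(-18\right)^{2}}{4} + \frac{1}{4} \left(-21\right) \left(-18\right)) = - (\frac{63}{2} + \frac{1}{4} \cdot 324 + \frac{189}{2}) = - (\frac{63}{2} + 81 + \frac{189}{2}) = \left(-1\right) 207 = -207$)
$X{\left(z,g \right)} = -291$ ($X{\left(z,g \right)} = 12 + 3 \left(-10 - 91\right) = 12 + 3 \left(-101\right) = 12 - 303 = -291$)
$-78220 + X{\left(R,274 \right)} = -78220 - 291 = -78511$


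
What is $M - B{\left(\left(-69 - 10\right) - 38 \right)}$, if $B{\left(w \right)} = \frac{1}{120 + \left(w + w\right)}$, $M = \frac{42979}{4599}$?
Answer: $\frac{1634735}{174762} \approx 9.3541$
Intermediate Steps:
$M = \frac{42979}{4599}$ ($M = 42979 \cdot \frac{1}{4599} = \frac{42979}{4599} \approx 9.3453$)
$B{\left(w \right)} = \frac{1}{120 + 2 w}$
$M - B{\left(\left(-69 - 10\right) - 38 \right)} = \frac{42979}{4599} - \frac{1}{2 \left(60 - 117\right)} = \frac{42979}{4599} - \frac{1}{2 \left(-57\right)} = \frac{42979}{4599} - \frac{1}{2} \left(- \frac{1}{57}\right) = \frac{42979}{4599} - - \frac{1}{114} = \frac{42979}{4599} + \frac{1}{114} = \frac{1634735}{174762}$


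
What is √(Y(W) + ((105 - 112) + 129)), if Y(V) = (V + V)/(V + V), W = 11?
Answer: √123 ≈ 11.091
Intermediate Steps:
Y(V) = 1 (Y(V) = (2*V)/((2*V)) = (2*V)*(1/(2*V)) = 1)
√(Y(W) + ((105 - 112) + 129)) = √(1 + ((105 - 112) + 129)) = √(1 + (-7 + 129)) = √(1 + 122) = √123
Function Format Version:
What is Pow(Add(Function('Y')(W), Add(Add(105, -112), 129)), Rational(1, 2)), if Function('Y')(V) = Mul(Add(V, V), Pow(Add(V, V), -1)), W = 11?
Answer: Pow(123, Rational(1, 2)) ≈ 11.091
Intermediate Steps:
Function('Y')(V) = 1 (Function('Y')(V) = Mul(Mul(2, V), Pow(Mul(2, V), -1)) = Mul(Mul(2, V), Mul(Rational(1, 2), Pow(V, -1))) = 1)
Pow(Add(Function('Y')(W), Add(Add(105, -112), 129)), Rational(1, 2)) = Pow(Add(1, Add(Add(105, -112), 129)), Rational(1, 2)) = Pow(Add(1, Add(-7, 129)), Rational(1, 2)) = Pow(Add(1, 122), Rational(1, 2)) = Pow(123, Rational(1, 2))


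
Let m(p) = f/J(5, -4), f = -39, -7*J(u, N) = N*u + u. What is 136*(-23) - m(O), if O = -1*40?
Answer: -15549/5 ≈ -3109.8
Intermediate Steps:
J(u, N) = -u/7 - N*u/7 (J(u, N) = -(N*u + u)/7 = -(u + N*u)/7 = -u/7 - N*u/7)
O = -40
m(p) = -91/5 (m(p) = -39*(-7/(5*(1 - 4))) = -39/((-⅐*5*(-3))) = -39/15/7 = -39*7/15 = -91/5)
136*(-23) - m(O) = 136*(-23) - 1*(-91/5) = -3128 + 91/5 = -15549/5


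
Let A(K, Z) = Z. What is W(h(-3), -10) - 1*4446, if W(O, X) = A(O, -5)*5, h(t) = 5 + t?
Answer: -4471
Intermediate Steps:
W(O, X) = -25 (W(O, X) = -5*5 = -25)
W(h(-3), -10) - 1*4446 = -25 - 1*4446 = -25 - 4446 = -4471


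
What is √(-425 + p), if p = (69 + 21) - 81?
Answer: 4*I*√26 ≈ 20.396*I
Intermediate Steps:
p = 9 (p = 90 - 81 = 9)
√(-425 + p) = √(-425 + 9) = √(-416) = 4*I*√26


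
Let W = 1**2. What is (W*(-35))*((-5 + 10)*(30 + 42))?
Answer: -12600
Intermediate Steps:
W = 1
(W*(-35))*((-5 + 10)*(30 + 42)) = (1*(-35))*((-5 + 10)*(30 + 42)) = -175*72 = -35*360 = -12600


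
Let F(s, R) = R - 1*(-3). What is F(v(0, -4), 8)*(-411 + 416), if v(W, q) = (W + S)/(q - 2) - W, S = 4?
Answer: 55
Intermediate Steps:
v(W, q) = -W + (4 + W)/(-2 + q) (v(W, q) = (W + 4)/(q - 2) - W = (4 + W)/(-2 + q) - W = -W + (4 + W)/(-2 + q))
F(s, R) = 3 + R (F(s, R) = R + 3 = 3 + R)
F(v(0, -4), 8)*(-411 + 416) = (3 + 8)*(-411 + 416) = 11*5 = 55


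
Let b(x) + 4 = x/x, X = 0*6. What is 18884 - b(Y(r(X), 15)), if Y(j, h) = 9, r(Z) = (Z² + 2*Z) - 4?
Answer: 18887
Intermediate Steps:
X = 0
r(Z) = -4 + Z² + 2*Z
b(x) = -3 (b(x) = -4 + x/x = -4 + 1 = -3)
18884 - b(Y(r(X), 15)) = 18884 - 1*(-3) = 18884 + 3 = 18887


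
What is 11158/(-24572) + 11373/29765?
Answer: -26330257/365692790 ≈ -0.072001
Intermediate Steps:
11158/(-24572) + 11373/29765 = 11158*(-1/24572) + 11373*(1/29765) = -5579/12286 + 11373/29765 = -26330257/365692790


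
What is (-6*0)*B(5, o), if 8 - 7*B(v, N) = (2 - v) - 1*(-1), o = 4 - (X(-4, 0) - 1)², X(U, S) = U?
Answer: 0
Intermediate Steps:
o = -21 (o = 4 - (-4 - 1)² = 4 - 1*(-5)² = 4 - 1*25 = 4 - 25 = -21)
B(v, N) = 5/7 + v/7 (B(v, N) = 8/7 - ((2 - v) - 1*(-1))/7 = 8/7 - ((2 - v) + 1)/7 = 8/7 - (3 - v)/7 = 8/7 + (-3/7 + v/7) = 5/7 + v/7)
(-6*0)*B(5, o) = (-6*0)*(5/7 + (⅐)*5) = 0*(5/7 + 5/7) = 0*(10/7) = 0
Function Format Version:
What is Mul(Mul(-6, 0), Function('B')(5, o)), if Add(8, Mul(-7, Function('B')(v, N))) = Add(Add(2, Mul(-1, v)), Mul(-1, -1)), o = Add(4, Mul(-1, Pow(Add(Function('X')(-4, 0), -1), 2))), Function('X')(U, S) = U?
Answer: 0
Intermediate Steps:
o = -21 (o = Add(4, Mul(-1, Pow(Add(-4, -1), 2))) = Add(4, Mul(-1, Pow(-5, 2))) = Add(4, Mul(-1, 25)) = Add(4, -25) = -21)
Function('B')(v, N) = Add(Rational(5, 7), Mul(Rational(1, 7), v)) (Function('B')(v, N) = Add(Rational(8, 7), Mul(Rational(-1, 7), Add(Add(2, Mul(-1, v)), Mul(-1, -1)))) = Add(Rational(8, 7), Mul(Rational(-1, 7), Add(Add(2, Mul(-1, v)), 1))) = Add(Rational(8, 7), Mul(Rational(-1, 7), Add(3, Mul(-1, v)))) = Add(Rational(8, 7), Add(Rational(-3, 7), Mul(Rational(1, 7), v))) = Add(Rational(5, 7), Mul(Rational(1, 7), v)))
Mul(Mul(-6, 0), Function('B')(5, o)) = Mul(Mul(-6, 0), Add(Rational(5, 7), Mul(Rational(1, 7), 5))) = Mul(0, Add(Rational(5, 7), Rational(5, 7))) = Mul(0, Rational(10, 7)) = 0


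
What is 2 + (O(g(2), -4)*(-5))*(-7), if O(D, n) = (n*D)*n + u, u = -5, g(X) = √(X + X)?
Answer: 947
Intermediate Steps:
g(X) = √2*√X (g(X) = √(2*X) = √2*√X)
O(D, n) = -5 + D*n² (O(D, n) = (n*D)*n - 5 = (D*n)*n - 5 = D*n² - 5 = -5 + D*n²)
2 + (O(g(2), -4)*(-5))*(-7) = 2 + ((-5 + (√2*√2)*(-4)²)*(-5))*(-7) = 2 + ((-5 + 2*16)*(-5))*(-7) = 2 + ((-5 + 32)*(-5))*(-7) = 2 + (27*(-5))*(-7) = 2 - 135*(-7) = 2 + 945 = 947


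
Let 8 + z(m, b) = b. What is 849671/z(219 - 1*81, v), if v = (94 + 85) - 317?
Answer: -849671/146 ≈ -5819.7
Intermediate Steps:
v = -138 (v = 179 - 317 = -138)
z(m, b) = -8 + b
849671/z(219 - 1*81, v) = 849671/(-8 - 138) = 849671/(-146) = 849671*(-1/146) = -849671/146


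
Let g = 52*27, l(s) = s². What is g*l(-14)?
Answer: 275184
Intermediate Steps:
g = 1404
g*l(-14) = 1404*(-14)² = 1404*196 = 275184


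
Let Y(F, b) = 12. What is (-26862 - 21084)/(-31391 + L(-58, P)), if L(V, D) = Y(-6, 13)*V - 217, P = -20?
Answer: 7991/5384 ≈ 1.4842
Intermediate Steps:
L(V, D) = -217 + 12*V (L(V, D) = 12*V - 217 = -217 + 12*V)
(-26862 - 21084)/(-31391 + L(-58, P)) = (-26862 - 21084)/(-31391 + (-217 + 12*(-58))) = -47946/(-31391 + (-217 - 696)) = -47946/(-31391 - 913) = -47946/(-32304) = -47946*(-1/32304) = 7991/5384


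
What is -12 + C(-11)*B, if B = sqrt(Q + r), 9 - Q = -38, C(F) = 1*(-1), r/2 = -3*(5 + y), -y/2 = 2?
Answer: -12 - sqrt(41) ≈ -18.403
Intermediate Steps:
y = -4 (y = -2*2 = -4)
r = -6 (r = 2*(-3*(5 - 4)) = 2*(-3*1) = 2*(-3) = -6)
C(F) = -1
Q = 47 (Q = 9 - 1*(-38) = 9 + 38 = 47)
B = sqrt(41) (B = sqrt(47 - 6) = sqrt(41) ≈ 6.4031)
-12 + C(-11)*B = -12 - sqrt(41)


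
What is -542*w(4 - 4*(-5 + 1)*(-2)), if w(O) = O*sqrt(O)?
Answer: 30352*I*sqrt(7) ≈ 80304.0*I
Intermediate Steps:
w(O) = O**(3/2)
-542*w(4 - 4*(-5 + 1)*(-2)) = -542*(4 - 4*(-5 + 1)*(-2))**(3/2) = -542*(4 - (-16)*(-2))**(3/2) = -542*(4 - 4*8)**(3/2) = -542*(4 - 32)**(3/2) = -(-30352)*I*sqrt(7) = 30352*I*sqrt(7)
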